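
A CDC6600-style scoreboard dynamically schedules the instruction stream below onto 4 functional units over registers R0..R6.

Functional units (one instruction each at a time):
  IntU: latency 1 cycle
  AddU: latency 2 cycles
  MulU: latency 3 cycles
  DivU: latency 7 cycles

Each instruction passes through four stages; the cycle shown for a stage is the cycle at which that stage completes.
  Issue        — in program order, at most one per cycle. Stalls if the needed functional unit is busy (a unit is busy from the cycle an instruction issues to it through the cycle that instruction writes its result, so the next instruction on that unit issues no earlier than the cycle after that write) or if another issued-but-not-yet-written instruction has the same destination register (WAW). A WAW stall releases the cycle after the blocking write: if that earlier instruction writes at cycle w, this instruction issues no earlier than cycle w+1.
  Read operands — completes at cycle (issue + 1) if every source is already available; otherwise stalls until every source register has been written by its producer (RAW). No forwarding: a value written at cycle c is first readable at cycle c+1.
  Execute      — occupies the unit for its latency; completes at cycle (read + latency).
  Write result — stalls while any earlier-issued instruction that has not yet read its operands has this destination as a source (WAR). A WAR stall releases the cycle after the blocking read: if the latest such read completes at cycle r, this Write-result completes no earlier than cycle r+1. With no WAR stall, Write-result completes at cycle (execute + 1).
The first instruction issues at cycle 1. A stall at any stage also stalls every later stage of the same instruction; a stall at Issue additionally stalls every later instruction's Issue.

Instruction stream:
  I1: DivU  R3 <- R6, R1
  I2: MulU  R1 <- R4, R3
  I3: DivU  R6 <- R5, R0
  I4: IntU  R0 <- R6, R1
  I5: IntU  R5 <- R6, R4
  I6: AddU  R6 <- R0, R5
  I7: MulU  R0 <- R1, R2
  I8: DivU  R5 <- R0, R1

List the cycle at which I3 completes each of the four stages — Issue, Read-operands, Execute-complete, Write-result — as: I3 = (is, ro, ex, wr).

[I1] 1/2/9/10
[I2] 2/11/14/15  (RAW R3: wait I1 write@10)
[I3] 11/12/19/20  (struct: DivU busy until I1 writes@10)
[I4] 12/21/22/23  (RAW R6: wait I3 write@20)
[I5] 24/25/26/27  (struct: IntU busy until I4 writes@23)
[I6] 25/28/30/31  (RAW R5: wait I5 write@27)
[I7] 26/27/30/31
[I8] 28/32/39/40  (WAW R5: wait I5 write@27; RAW R0: wait I7 write@31)

I3 = (11, 12, 19, 20)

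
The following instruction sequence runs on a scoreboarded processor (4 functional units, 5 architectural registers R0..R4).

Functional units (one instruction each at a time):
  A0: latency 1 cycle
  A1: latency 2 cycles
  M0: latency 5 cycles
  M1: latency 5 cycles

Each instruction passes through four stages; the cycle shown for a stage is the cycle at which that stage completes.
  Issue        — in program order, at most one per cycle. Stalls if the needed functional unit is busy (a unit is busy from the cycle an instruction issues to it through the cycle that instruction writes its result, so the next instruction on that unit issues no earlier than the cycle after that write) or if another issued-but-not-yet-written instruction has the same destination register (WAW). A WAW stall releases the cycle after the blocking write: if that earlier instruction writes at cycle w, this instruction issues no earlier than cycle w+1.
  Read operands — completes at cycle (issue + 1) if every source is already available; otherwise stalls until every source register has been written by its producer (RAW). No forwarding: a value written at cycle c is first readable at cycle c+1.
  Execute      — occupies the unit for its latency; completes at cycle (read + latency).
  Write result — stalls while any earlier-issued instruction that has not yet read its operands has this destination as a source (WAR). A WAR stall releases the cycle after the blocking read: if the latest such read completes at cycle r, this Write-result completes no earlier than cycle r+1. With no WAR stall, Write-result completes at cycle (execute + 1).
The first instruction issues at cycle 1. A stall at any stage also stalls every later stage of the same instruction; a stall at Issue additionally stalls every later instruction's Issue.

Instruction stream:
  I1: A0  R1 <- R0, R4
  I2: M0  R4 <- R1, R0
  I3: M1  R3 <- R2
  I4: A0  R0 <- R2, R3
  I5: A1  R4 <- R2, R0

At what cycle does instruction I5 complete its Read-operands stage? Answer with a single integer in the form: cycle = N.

[1] I1 issues→A0
[2] I1 reads · I2 issues→M0
[3] I1 exec-done · I3 issues→M1
[4] I1 writes R1 · I3 reads
[5] I2 reads · I4 issues→A0
[9] I3 exec-done
[10] I2 exec-done · I3 writes R3
[11] I2 writes R4 · I4 reads
[12] I4 exec-done · I5 issues→A1
[13] I4 writes R0
[14] I5 reads
[16] I5 exec-done
[17] I5 writes R4

cycle = 14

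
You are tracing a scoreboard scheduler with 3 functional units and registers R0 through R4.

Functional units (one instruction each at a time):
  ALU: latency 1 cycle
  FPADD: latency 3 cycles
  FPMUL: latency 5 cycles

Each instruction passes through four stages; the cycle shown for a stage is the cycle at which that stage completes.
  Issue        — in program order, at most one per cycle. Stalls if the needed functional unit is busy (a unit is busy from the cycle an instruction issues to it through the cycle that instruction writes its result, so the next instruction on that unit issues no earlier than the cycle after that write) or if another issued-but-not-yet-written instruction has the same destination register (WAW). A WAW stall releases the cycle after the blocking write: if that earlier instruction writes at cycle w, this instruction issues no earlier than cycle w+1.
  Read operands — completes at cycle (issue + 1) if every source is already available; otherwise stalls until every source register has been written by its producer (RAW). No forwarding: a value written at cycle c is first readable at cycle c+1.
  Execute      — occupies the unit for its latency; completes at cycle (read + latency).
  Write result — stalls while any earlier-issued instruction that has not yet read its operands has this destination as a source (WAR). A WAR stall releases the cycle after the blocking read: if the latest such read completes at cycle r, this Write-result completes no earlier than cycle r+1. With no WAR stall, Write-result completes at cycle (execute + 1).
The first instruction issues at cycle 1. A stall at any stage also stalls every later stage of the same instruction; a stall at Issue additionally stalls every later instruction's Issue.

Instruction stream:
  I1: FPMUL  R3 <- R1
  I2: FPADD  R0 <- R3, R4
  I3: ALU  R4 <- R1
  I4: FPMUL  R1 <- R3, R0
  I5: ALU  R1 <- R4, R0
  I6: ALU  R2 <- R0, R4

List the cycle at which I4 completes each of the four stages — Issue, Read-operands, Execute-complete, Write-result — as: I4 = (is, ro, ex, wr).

I4 = (9, 14, 19, 20)

c1: I1 issues→FPMUL
c2: I1 reads, I2 issues→FPADD
c3: I3 issues→ALU
c4: I3 reads
c5: I3 exec-done
c7: I1 exec-done
c8: I1 writes R3
c9: I2 reads, I4 issues→FPMUL
c10: I3 writes R4
c12: I2 exec-done
c13: I2 writes R0
c14: I4 reads
c19: I4 exec-done
c20: I4 writes R1
c21: I5 issues→ALU
c22: I5 reads
c23: I5 exec-done
c24: I5 writes R1
c25: I6 issues→ALU
c26: I6 reads
c27: I6 exec-done
c28: I6 writes R2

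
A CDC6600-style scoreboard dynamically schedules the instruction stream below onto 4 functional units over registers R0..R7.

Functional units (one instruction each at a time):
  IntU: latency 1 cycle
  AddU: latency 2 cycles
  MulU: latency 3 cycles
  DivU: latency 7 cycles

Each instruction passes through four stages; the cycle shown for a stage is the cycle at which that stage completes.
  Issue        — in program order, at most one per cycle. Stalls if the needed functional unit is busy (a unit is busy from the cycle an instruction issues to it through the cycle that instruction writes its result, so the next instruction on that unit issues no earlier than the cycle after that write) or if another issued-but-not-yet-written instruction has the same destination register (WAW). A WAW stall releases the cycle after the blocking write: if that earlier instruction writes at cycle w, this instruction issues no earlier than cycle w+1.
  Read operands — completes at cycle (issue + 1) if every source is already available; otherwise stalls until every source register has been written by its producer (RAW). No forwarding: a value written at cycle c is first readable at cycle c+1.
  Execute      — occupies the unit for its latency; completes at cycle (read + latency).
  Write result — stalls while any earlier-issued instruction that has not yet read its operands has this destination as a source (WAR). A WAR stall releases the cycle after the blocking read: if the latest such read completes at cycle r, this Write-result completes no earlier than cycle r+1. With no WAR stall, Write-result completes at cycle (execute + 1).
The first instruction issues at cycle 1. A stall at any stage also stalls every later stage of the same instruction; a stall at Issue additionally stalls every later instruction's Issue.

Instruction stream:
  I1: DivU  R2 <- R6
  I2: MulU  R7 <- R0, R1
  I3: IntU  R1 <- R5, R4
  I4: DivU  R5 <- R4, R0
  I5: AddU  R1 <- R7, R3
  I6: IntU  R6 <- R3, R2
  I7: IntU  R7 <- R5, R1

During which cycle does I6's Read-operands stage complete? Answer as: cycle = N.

t=1  I1 issues→DivU
t=2  I1 reads · I2 issues→MulU
t=3  I2 reads · I3 issues→IntU
t=4  I3 reads
t=5  I3 exec-done
t=6  I2 exec-done · I3 writes R1
t=7  I2 writes R7
t=9  I1 exec-done
t=10  I1 writes R2
t=11  I4 issues→DivU
t=12  I4 reads · I5 issues→AddU
t=13  I5 reads · I6 issues→IntU
t=14  I6 reads
t=15  I5 exec-done · I6 exec-done
t=16  I5 writes R1 · I6 writes R6
t=17  I7 issues→IntU
t=19  I4 exec-done
t=20  I4 writes R5
t=21  I7 reads
t=22  I7 exec-done
t=23  I7 writes R7

cycle = 14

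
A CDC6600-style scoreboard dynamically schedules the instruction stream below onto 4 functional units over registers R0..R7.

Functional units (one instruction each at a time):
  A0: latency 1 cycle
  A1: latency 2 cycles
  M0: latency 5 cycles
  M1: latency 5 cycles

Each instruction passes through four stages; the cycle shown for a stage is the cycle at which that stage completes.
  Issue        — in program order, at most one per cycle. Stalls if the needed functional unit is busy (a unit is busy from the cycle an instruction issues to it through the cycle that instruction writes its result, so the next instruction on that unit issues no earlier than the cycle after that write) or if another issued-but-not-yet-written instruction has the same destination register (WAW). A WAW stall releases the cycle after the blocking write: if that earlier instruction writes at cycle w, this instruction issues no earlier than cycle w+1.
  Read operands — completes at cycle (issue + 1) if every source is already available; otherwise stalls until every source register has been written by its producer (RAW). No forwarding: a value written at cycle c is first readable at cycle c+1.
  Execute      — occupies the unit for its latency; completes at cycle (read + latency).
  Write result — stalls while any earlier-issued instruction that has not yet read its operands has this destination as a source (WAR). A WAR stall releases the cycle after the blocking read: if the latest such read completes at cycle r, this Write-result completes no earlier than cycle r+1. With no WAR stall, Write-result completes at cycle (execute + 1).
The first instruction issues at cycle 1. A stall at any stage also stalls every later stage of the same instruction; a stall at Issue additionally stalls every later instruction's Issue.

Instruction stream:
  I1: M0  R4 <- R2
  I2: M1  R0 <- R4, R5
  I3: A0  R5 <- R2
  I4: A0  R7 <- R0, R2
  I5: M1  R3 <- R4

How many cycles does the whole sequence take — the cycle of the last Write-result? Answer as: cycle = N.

[1] I1 issues→M0
[2] I1 reads | I2 issues→M1
[3] I3 issues→A0
[4] I3 reads
[5] I3 exec-done
[7] I1 exec-done
[8] I1 writes R4
[9] I2 reads
[10] I3 writes R5
[11] I4 issues→A0
[14] I2 exec-done
[15] I2 writes R0
[16] I4 reads | I5 issues→M1
[17] I4 exec-done | I5 reads
[18] I4 writes R7
[22] I5 exec-done
[23] I5 writes R3

cycle = 23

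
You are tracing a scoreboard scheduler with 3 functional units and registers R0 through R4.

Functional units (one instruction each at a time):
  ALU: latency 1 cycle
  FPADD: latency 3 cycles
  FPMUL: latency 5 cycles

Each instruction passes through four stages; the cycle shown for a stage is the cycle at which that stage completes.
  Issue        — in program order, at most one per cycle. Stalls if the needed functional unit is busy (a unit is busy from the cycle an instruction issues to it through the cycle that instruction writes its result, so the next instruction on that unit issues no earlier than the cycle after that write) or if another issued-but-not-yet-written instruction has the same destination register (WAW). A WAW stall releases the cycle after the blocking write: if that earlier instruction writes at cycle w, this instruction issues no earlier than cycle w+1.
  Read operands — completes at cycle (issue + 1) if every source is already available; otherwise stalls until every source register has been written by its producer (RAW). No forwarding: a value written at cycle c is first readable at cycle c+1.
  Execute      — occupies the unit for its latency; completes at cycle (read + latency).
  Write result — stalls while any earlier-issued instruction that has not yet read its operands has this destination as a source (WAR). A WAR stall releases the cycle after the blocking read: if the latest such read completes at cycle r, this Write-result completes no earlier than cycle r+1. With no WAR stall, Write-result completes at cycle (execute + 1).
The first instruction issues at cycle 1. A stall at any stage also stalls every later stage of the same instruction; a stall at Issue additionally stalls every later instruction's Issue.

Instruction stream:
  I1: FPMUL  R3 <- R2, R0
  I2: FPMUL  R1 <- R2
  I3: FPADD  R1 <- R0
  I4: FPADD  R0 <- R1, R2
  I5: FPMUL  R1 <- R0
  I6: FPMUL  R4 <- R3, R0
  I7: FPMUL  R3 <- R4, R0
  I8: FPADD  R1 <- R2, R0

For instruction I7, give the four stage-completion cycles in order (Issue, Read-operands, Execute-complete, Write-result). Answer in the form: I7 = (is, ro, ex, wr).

c1: issue I1 (FPMUL)
c2: I1 read-ops
c7: I1 finished on FPMUL
c8: I1→R3
c9: issue I2 (FPMUL)
c10: I2 read-ops
c15: I2 finished on FPMUL
c16: I2→R1
c17: issue I3 (FPADD)
c18: I3 read-ops
c21: I3 finished on FPADD
c22: I3→R1
c23: issue I4 (FPADD)
c24: I4 read-ops · issue I5 (FPMUL)
c27: I4 finished on FPADD
c28: I4→R0
c29: I5 read-ops
c34: I5 finished on FPMUL
c35: I5→R1
c36: issue I6 (FPMUL)
c37: I6 read-ops
c42: I6 finished on FPMUL
c43: I6→R4
c44: issue I7 (FPMUL)
c45: I7 read-ops · issue I8 (FPADD)
c46: I8 read-ops
c49: I8 finished on FPADD
c50: I7 finished on FPMUL · I8→R1
c51: I7→R3

I7 = (44, 45, 50, 51)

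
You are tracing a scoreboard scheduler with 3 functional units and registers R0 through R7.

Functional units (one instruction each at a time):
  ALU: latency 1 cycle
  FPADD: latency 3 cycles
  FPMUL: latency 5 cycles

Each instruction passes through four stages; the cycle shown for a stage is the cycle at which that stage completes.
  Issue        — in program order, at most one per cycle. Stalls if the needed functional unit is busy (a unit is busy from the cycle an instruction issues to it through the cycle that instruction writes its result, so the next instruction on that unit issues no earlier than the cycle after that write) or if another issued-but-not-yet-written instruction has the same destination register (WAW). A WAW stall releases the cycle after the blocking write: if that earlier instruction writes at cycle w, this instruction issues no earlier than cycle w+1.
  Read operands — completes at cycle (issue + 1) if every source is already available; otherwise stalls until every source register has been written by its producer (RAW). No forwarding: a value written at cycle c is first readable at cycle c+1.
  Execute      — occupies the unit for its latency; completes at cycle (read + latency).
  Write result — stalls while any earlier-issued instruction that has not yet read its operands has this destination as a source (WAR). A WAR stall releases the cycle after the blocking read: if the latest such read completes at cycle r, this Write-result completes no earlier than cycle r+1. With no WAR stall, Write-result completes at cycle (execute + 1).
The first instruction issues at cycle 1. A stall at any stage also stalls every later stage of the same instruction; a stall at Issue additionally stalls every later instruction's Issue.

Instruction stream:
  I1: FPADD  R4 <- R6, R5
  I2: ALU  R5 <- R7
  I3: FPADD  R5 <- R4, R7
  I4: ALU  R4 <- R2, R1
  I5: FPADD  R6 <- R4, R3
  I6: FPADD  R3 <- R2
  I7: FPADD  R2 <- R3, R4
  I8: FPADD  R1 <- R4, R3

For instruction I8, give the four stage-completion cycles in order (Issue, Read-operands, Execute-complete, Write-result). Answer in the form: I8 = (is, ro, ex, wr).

  I1 | 1 | 2 | 5 | 6
  I2 | 2 | 3 | 4 | 5
  I3 | 7 | 8 | 11 | 12   struct: FPADD busy until I1 writes@6
  I4 | 8 | 9 | 10 | 11
  I5 | 13 | 14 | 17 | 18   struct: FPADD busy until I3 writes@12
  I6 | 19 | 20 | 23 | 24   struct: FPADD busy until I5 writes@18
  I7 | 25 | 26 | 29 | 30   struct: FPADD busy until I6 writes@24
  I8 | 31 | 32 | 35 | 36   struct: FPADD busy until I7 writes@30

I8 = (31, 32, 35, 36)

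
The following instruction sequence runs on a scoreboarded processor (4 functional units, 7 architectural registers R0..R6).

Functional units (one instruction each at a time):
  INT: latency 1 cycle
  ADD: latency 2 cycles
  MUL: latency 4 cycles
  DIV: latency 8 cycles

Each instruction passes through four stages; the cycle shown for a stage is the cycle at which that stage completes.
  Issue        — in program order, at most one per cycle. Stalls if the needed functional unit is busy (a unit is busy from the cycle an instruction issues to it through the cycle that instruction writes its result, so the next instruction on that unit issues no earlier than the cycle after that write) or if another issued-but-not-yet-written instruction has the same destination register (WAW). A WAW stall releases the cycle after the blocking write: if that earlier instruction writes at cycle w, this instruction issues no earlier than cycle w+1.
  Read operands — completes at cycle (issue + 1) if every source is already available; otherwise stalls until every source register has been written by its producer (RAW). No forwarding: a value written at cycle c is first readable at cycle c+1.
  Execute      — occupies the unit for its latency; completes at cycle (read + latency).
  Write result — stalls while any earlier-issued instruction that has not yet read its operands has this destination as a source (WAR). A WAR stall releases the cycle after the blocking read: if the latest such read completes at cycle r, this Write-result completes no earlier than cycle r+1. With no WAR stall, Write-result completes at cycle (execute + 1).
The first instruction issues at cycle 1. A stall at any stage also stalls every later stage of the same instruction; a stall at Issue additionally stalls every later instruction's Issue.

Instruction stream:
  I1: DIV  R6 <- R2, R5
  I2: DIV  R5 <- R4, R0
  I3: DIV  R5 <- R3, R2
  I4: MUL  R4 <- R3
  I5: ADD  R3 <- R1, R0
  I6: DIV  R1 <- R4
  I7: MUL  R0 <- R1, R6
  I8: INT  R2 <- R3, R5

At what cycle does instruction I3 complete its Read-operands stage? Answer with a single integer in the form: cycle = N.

cycle = 24

I1: IS=1 RO=2 EX=10 WR=11
I2: IS=12 RO=13 EX=21 WR=22  [struct: DIV busy until I1 writes@11]
I3: IS=23 RO=24 EX=32 WR=33  [struct: DIV busy until I2 writes@22]
I4: IS=24 RO=25 EX=29 WR=30
I5: IS=25 RO=26 EX=28 WR=29
I6: IS=34 RO=35 EX=43 WR=44  [struct: DIV busy until I3 writes@33]
I7: IS=35 RO=45 EX=49 WR=50  [RAW R1: wait I6 write@44]
I8: IS=36 RO=37 EX=38 WR=39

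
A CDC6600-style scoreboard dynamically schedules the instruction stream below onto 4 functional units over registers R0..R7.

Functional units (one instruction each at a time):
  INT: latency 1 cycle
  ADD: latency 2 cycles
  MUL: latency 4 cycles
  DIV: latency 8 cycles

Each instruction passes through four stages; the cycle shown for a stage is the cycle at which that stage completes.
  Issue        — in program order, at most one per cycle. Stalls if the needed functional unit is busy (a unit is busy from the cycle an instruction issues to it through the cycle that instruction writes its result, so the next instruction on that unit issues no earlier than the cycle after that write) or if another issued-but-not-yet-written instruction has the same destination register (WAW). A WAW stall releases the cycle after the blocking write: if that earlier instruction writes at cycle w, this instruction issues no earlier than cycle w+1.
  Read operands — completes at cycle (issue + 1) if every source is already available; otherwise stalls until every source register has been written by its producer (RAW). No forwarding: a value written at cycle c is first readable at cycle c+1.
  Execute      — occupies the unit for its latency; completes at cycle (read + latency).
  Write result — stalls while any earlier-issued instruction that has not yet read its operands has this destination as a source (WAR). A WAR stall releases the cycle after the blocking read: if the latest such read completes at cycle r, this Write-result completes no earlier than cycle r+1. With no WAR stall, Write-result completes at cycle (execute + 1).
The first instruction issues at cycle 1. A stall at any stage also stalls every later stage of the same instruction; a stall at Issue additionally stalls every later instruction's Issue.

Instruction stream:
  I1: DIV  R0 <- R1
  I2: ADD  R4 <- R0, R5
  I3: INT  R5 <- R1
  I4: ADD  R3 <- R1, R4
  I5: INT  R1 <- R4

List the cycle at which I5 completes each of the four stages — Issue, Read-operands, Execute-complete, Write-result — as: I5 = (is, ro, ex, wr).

I5 = (17, 18, 19, 20)

I1  is:1  ro:2  ex:10  wr:11
I2  is:2  ro:12  ex:14  wr:15  — RAW R0: wait I1 write@11
I3  is:3  ro:4  ex:5  wr:13  — WAR R5: wait I2 read@12
I4  is:16  ro:17  ex:19  wr:20  — struct: ADD busy until I2 writes@15
I5  is:17  ro:18  ex:19  wr:20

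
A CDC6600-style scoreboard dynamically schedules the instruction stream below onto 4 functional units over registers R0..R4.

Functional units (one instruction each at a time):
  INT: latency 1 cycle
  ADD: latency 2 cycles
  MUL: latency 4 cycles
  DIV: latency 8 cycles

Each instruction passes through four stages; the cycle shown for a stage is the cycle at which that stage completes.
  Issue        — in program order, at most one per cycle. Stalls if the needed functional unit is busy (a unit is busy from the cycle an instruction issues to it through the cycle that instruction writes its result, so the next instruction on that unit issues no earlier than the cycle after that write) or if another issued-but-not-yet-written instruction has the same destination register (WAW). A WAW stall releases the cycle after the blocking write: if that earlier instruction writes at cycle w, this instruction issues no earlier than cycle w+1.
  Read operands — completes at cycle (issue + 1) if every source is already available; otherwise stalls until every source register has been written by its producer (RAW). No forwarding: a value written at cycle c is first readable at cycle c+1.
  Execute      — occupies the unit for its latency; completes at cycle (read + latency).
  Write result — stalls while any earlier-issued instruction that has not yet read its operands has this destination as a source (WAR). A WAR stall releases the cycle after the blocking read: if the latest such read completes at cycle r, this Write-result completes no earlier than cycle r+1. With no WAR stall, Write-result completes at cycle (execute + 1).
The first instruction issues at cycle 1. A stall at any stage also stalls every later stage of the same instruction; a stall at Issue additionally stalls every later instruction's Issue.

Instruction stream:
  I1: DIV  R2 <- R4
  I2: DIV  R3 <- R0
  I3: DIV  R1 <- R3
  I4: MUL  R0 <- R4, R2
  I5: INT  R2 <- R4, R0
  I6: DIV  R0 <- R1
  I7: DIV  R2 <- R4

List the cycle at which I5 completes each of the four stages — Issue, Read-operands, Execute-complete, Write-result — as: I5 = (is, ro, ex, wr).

I5 = (25, 31, 32, 33)

[I1] 1/2/10/11
[I2] 12/13/21/22  (struct: DIV busy until I1 writes@11)
[I3] 23/24/32/33  (struct: DIV busy until I2 writes@22)
[I4] 24/25/29/30
[I5] 25/31/32/33  (RAW R0: wait I4 write@30)
[I6] 34/35/43/44  (struct: DIV busy until I3 writes@33)
[I7] 45/46/54/55  (struct: DIV busy until I6 writes@44)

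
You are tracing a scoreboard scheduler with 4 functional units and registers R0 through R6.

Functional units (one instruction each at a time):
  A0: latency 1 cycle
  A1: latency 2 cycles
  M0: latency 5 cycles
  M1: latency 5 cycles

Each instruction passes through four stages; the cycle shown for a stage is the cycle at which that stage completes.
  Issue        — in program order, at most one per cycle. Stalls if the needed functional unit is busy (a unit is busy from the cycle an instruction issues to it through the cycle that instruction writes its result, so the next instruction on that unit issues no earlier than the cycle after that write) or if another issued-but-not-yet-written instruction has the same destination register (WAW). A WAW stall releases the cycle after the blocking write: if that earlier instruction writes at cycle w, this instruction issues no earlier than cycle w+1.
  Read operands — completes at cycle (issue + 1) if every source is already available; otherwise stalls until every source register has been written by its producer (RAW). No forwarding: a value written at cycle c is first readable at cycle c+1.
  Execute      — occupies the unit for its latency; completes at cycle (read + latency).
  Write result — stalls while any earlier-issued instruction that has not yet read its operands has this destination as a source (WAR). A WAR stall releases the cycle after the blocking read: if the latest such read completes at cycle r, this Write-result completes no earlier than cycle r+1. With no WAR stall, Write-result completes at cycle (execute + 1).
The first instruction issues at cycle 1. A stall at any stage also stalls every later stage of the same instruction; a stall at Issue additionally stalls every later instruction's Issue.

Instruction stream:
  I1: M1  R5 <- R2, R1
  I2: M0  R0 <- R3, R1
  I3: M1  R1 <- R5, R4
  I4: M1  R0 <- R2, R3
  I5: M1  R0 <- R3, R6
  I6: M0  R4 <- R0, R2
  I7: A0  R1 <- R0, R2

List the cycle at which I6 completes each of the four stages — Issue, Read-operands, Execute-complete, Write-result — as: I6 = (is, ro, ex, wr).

I6 = (26, 33, 38, 39)

[1] I1 issues→M1
[2] I1 reads · I2 issues→M0
[3] I2 reads
[7] I1 exec-done
[8] I1 writes R5 · I2 exec-done
[9] I2 writes R0 · I3 issues→M1
[10] I3 reads
[15] I3 exec-done
[16] I3 writes R1
[17] I4 issues→M1
[18] I4 reads
[23] I4 exec-done
[24] I4 writes R0
[25] I5 issues→M1
[26] I5 reads · I6 issues→M0
[27] I7 issues→A0
[31] I5 exec-done
[32] I5 writes R0
[33] I6 reads · I7 reads
[34] I7 exec-done
[35] I7 writes R1
[38] I6 exec-done
[39] I6 writes R4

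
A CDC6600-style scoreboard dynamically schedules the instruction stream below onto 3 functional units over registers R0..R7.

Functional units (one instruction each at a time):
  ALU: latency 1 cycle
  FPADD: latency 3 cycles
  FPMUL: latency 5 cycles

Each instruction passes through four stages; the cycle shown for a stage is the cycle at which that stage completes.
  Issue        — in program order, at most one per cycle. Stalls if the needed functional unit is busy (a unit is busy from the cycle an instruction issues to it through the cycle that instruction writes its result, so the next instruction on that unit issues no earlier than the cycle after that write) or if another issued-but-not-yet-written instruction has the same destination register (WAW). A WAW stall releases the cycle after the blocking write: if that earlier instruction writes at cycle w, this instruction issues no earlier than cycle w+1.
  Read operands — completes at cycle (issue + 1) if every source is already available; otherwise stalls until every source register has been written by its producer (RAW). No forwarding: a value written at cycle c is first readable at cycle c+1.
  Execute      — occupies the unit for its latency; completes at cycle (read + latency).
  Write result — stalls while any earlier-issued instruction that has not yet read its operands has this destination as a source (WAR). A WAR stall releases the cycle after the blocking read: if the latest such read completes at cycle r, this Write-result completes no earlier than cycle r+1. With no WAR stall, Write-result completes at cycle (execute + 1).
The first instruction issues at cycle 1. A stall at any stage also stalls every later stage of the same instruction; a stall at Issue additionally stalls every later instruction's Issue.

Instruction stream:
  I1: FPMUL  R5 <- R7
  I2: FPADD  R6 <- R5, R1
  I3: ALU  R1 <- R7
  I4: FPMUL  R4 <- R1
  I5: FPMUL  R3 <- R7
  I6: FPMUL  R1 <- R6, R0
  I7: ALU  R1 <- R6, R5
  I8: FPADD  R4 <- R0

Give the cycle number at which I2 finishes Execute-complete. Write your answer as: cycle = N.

cycle 1: issue I1 (FPMUL)
cycle 2: I1 read-ops · issue I2 (FPADD)
cycle 3: issue I3 (ALU)
cycle 4: I3 read-ops
cycle 5: I3 finished on ALU
cycle 7: I1 finished on FPMUL
cycle 8: I1→R5
cycle 9: I2 read-ops · issue I4 (FPMUL)
cycle 10: I3→R1
cycle 11: I4 read-ops
cycle 12: I2 finished on FPADD
cycle 13: I2→R6
cycle 16: I4 finished on FPMUL
cycle 17: I4→R4
cycle 18: issue I5 (FPMUL)
cycle 19: I5 read-ops
cycle 24: I5 finished on FPMUL
cycle 25: I5→R3
cycle 26: issue I6 (FPMUL)
cycle 27: I6 read-ops
cycle 32: I6 finished on FPMUL
cycle 33: I6→R1
cycle 34: issue I7 (ALU)
cycle 35: I7 read-ops · issue I8 (FPADD)
cycle 36: I7 finished on ALU · I8 read-ops
cycle 37: I7→R1
cycle 39: I8 finished on FPADD
cycle 40: I8→R4

cycle = 12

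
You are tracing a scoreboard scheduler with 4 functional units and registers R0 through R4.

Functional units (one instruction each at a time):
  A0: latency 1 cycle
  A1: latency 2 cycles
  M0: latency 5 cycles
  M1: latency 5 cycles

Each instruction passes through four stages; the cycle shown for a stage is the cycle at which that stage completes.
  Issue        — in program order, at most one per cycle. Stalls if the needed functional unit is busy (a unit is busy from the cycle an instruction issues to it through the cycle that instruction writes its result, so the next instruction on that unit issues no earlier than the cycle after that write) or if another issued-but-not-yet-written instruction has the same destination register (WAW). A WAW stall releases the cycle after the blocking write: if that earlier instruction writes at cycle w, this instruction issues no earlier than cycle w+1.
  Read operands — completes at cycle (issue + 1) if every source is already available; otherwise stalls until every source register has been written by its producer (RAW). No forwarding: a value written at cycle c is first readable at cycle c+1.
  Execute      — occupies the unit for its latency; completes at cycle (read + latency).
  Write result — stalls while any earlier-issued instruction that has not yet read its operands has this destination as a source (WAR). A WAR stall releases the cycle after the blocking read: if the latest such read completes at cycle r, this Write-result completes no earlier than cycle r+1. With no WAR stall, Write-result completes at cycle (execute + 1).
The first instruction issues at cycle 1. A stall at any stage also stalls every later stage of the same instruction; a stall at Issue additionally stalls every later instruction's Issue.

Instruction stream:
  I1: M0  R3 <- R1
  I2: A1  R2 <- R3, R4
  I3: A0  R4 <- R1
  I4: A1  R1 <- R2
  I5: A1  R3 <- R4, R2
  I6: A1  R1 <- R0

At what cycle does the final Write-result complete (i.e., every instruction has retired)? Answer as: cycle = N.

[1] I1 dispatched to M0
[2] I1 operands ready · I2 dispatched to A1
[3] I3 dispatched to A0
[4] I3 operands ready
[5] I3 complete
[7] I1 complete
[8] R3←I1
[9] I2 operands ready
[10] R4←I3
[11] I2 complete
[12] R2←I2
[13] I4 dispatched to A1
[14] I4 operands ready
[16] I4 complete
[17] R1←I4
[18] I5 dispatched to A1
[19] I5 operands ready
[21] I5 complete
[22] R3←I5
[23] I6 dispatched to A1
[24] I6 operands ready
[26] I6 complete
[27] R1←I6

cycle = 27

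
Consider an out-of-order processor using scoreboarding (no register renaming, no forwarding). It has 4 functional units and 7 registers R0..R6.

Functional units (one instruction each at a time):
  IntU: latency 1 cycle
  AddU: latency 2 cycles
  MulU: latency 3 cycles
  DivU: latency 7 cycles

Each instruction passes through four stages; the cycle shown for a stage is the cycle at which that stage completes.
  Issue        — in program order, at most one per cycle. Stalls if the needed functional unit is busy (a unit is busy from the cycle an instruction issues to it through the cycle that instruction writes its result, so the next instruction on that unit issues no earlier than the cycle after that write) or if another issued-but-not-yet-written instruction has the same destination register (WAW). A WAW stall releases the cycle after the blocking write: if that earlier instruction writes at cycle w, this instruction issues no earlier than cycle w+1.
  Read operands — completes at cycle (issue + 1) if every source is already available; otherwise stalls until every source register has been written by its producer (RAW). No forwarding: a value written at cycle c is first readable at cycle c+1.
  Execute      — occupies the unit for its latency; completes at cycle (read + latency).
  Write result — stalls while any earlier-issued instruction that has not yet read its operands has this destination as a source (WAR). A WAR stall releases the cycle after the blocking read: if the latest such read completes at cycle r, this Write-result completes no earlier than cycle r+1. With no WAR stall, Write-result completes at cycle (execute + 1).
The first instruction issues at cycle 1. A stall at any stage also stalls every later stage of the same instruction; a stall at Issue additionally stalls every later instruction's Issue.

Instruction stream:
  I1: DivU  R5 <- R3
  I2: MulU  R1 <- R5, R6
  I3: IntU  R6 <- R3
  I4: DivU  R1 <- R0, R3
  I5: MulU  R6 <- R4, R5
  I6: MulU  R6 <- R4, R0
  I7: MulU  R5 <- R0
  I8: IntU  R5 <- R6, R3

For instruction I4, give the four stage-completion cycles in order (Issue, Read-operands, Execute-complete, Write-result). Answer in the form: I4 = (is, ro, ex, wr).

I1  is:1  ro:2  ex:9  wr:10
I2  is:2  ro:11  ex:14  wr:15  — RAW R5: wait I1 write@10
I3  is:3  ro:4  ex:5  wr:12  — WAR R6: wait I2 read@11
I4  is:16  ro:17  ex:24  wr:25  — WAW R1: wait I2 write@15
I5  is:17  ro:18  ex:21  wr:22
I6  is:23  ro:24  ex:27  wr:28  — struct: MulU busy until I5 writes@22
I7  is:29  ro:30  ex:33  wr:34  — struct: MulU busy until I6 writes@28
I8  is:35  ro:36  ex:37  wr:38  — WAW R5: wait I7 write@34

I4 = (16, 17, 24, 25)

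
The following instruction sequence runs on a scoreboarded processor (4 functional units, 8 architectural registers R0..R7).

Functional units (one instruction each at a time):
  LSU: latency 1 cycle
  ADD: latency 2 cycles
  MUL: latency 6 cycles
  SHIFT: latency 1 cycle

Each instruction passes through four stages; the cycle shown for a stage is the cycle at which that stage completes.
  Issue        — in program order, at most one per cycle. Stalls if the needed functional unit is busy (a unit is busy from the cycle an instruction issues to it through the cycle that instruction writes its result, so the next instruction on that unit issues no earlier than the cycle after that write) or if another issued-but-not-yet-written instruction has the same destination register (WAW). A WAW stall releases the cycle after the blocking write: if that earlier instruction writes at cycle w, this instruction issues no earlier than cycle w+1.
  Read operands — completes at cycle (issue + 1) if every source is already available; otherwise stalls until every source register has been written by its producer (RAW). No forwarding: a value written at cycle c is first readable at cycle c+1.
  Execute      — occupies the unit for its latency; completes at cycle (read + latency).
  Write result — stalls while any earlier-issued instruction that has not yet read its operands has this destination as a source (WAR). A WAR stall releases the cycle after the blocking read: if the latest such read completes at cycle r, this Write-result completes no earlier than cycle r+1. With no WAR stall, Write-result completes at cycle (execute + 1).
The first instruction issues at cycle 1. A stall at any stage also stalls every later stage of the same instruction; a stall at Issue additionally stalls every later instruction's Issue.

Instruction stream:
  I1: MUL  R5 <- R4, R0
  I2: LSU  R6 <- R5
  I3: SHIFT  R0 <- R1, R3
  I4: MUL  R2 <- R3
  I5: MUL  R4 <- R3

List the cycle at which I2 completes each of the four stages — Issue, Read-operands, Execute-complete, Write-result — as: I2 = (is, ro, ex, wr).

I1  is:1  ro:2  ex:8  wr:9
I2  is:2  ro:10  ex:11  wr:12  — RAW R5: wait I1 write@9
I3  is:3  ro:4  ex:5  wr:6
I4  is:10  ro:11  ex:17  wr:18  — struct: MUL busy until I1 writes@9
I5  is:19  ro:20  ex:26  wr:27  — struct: MUL busy until I4 writes@18

I2 = (2, 10, 11, 12)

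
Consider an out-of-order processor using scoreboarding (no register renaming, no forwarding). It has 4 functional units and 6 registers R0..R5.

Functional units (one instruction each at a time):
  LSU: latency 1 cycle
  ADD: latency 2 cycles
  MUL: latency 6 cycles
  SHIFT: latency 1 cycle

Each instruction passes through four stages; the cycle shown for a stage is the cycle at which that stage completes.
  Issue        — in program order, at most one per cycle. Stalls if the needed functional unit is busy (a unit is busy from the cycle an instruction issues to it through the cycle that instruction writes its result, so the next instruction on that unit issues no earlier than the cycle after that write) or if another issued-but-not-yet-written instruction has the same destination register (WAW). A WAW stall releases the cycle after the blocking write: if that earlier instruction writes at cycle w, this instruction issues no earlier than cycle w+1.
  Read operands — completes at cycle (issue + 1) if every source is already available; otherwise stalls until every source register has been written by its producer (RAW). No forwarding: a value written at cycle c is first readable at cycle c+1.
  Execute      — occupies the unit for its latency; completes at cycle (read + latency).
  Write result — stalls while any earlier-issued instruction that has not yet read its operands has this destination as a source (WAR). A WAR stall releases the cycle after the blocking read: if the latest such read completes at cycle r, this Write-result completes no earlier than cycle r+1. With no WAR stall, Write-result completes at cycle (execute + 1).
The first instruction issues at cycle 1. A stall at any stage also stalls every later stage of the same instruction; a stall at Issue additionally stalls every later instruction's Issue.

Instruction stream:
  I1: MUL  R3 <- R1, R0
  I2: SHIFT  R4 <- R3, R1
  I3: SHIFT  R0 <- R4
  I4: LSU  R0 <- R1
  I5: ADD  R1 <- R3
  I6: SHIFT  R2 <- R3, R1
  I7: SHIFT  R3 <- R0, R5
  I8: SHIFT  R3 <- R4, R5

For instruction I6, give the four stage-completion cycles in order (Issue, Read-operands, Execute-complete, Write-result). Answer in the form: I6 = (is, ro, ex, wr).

I1: IS=1 RO=2 EX=8 WR=9
I2: IS=2 RO=10 EX=11 WR=12  [RAW R3: wait I1 write@9]
I3: IS=13 RO=14 EX=15 WR=16  [struct: SHIFT busy until I2 writes@12]
I4: IS=17 RO=18 EX=19 WR=20  [WAW R0: wait I3 write@16]
I5: IS=18 RO=19 EX=21 WR=22
I6: IS=19 RO=23 EX=24 WR=25  [RAW R1: wait I5 write@22]
I7: IS=26 RO=27 EX=28 WR=29  [struct: SHIFT busy until I6 writes@25]
I8: IS=30 RO=31 EX=32 WR=33  [struct: SHIFT busy until I7 writes@29]

I6 = (19, 23, 24, 25)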